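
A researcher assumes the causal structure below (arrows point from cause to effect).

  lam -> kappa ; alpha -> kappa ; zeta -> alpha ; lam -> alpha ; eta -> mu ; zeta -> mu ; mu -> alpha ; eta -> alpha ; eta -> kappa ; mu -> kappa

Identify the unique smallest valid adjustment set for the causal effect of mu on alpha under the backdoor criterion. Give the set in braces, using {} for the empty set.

{eta, zeta}

Variables eligible for adjustment (non-descendants of mu, excluding mu and alpha): {eta, lam, zeta}.
Backdoor paths from mu to alpha:
  P1: mu <- eta -> alpha
  P2: mu <- eta -> kappa <- lam -> alpha
  P3: mu <- eta -> kappa <- alpha
  P4: mu <- zeta -> alpha
The empty set is not sufficient: P1 (mu <- eta -> alpha) has no collider blocking it and no conditioned non-collider, so it is open.
Try {eta, zeta}:
  P1: blocked at fork node eta ∈ conditioning set.
  P2: blocked at fork node eta ∈ conditioning set.
  P3: blocked at fork node eta ∈ conditioning set.
  P4: blocked at fork node zeta ∈ conditioning set.
{eta, zeta} contains no descendant of mu and blocks every backdoor path.
Every element of {eta, zeta} is needed (dropping eta leaves P1 open; dropping zeta leaves P4 open), so no proper subset is valid.
Among all size-2 subsets of the eligible variables, only {eta, zeta} blocks every backdoor path, so it is the unique smallest valid adjustment set.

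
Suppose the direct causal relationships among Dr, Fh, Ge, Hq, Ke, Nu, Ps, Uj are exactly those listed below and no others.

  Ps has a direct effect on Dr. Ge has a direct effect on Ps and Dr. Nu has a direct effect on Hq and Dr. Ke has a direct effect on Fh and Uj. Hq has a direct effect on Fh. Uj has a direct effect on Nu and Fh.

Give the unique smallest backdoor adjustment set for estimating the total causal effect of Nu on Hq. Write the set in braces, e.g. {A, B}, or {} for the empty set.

Variables eligible for adjustment (non-descendants of Nu, excluding Nu and Hq): {Ge, Ke, Ps, Uj}.
Backdoor paths from Nu to Hq:
  P1: Nu <- Uj <- Ke -> Fh <- Hq
  P2: Nu <- Uj -> Fh <- Hq
Each backdoor path contains an unconditioned collider, so every path is already blocked with the empty conditioning set:
  P1: blocked at collider Fh (neither it nor any descendant is in the conditioning set).
  P2: blocked at collider Fh (neither it nor any descendant is in the conditioning set).
The empty set is therefore the unique smallest valid set.

{}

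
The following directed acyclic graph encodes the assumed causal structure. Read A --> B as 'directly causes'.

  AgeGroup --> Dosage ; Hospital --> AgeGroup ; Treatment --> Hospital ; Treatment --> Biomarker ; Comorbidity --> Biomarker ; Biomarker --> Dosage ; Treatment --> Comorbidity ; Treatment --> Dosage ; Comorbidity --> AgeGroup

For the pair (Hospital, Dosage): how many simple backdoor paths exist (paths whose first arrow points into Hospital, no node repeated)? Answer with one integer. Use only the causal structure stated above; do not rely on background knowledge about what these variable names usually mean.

5

A backdoor path from Hospital to Dosage is any simple undirected path whose first edge points into Hospital (i.e. leaves Hospital via a parent).
Parents of Hospital: {Treatment}.
Enumerating:
  P1: Hospital <- Treatment -> Comorbidity -> Biomarker -> Dosage
  P2: Hospital <- Treatment -> Comorbidity -> AgeGroup -> Dosage
  P3: Hospital <- Treatment -> Biomarker <- Comorbidity -> AgeGroup -> Dosage
  P4: Hospital <- Treatment -> Biomarker -> Dosage
  P5: Hospital <- Treatment -> Dosage
That exhausts the simple backdoor paths. Count: 5.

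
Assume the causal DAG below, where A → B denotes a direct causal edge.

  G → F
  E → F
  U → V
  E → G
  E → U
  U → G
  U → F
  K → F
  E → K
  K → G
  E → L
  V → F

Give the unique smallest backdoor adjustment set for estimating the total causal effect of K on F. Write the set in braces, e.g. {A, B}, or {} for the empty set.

Variables eligible for adjustment (non-descendants of K, excluding K and F): {E, L, U, V}.
Backdoor paths from K to F:
  P1: K <- E -> U -> G -> F
  P2: K <- E -> U -> V -> F
  P3: K <- E -> U -> F
  P4: K <- E -> G <- U -> V -> F
  P5: K <- E -> G <- U -> F
  P6: K <- E -> G -> F
  P7: K <- E -> F
The empty set is not sufficient: P1 (K <- E -> U -> G -> F) has no collider blocking it and no conditioned non-collider, so it is open.
Try {E}:
  P1: blocked at fork node E ∈ conditioning set.
  P2: blocked at fork node E ∈ conditioning set.
  P3: blocked at fork node E ∈ conditioning set.
  P4: blocked at fork node E ∈ conditioning set.
  P5: blocked at fork node E ∈ conditioning set.
  P6: blocked at fork node E ∈ conditioning set.
  P7: blocked at fork node E ∈ conditioning set.
{E} contains no descendant of K and blocks every backdoor path.
No other singleton works — e.g. {L} leaves P1 open — so {E} is the unique smallest valid adjustment set.

{E}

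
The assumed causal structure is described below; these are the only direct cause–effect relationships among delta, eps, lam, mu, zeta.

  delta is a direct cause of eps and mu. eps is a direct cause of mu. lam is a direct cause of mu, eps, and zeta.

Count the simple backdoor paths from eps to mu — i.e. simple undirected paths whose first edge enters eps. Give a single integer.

A backdoor path from eps to mu is any simple undirected path whose first edge points into eps (i.e. leaves eps via a parent).
Parents of eps: {delta, lam}.
Enumerating:
  P1: eps <- delta -> mu
  P2: eps <- lam -> mu
That exhausts the simple backdoor paths. Count: 2.

2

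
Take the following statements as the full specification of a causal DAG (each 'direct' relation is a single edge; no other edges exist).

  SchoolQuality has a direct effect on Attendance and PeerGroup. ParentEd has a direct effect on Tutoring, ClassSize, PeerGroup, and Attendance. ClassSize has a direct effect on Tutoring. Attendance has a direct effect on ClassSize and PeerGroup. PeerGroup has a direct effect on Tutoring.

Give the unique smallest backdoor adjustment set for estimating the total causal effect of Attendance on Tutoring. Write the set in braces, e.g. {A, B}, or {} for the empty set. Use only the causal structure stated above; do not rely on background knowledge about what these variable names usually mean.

Variables eligible for adjustment (non-descendants of Attendance, excluding Attendance and Tutoring): {ParentEd, SchoolQuality}.
Backdoor paths from Attendance to Tutoring:
  P1: Attendance <- ParentEd -> PeerGroup -> Tutoring
  P2: Attendance <- ParentEd -> ClassSize -> Tutoring
  P3: Attendance <- ParentEd -> Tutoring
  P4: Attendance <- SchoolQuality -> PeerGroup <- ParentEd -> ClassSize -> Tutoring
  P5: Attendance <- SchoolQuality -> PeerGroup <- ParentEd -> Tutoring
  P6: Attendance <- SchoolQuality -> PeerGroup -> Tutoring
The empty set is not sufficient: P1 (Attendance <- ParentEd -> PeerGroup -> Tutoring) has no collider blocking it and no conditioned non-collider, so it is open.
Try {ParentEd, SchoolQuality}:
  P1: blocked at fork node ParentEd ∈ conditioning set.
  P2: blocked at fork node ParentEd ∈ conditioning set.
  P3: blocked at fork node ParentEd ∈ conditioning set.
  P4: blocked at fork node SchoolQuality ∈ conditioning set.
  P5: blocked at fork node SchoolQuality ∈ conditioning set.
  P6: blocked at fork node SchoolQuality ∈ conditioning set.
{ParentEd, SchoolQuality} contains no descendant of Attendance and blocks every backdoor path.
Every element of {ParentEd, SchoolQuality} is needed (dropping ParentEd leaves P1 open; dropping SchoolQuality leaves P6 open), so no proper subset is valid.
Among all size-2 subsets of the eligible variables, only {ParentEd, SchoolQuality} blocks every backdoor path, so it is the unique smallest valid adjustment set.

{ParentEd, SchoolQuality}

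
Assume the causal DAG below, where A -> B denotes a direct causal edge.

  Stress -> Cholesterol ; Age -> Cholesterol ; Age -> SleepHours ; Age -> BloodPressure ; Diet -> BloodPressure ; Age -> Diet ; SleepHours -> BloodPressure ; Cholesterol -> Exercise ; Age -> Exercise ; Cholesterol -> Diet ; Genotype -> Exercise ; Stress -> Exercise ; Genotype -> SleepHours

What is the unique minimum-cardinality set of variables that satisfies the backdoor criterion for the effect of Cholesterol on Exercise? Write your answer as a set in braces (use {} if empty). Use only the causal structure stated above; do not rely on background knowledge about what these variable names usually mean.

{Age, Stress}

Variables eligible for adjustment (non-descendants of Cholesterol, excluding Cholesterol and Exercise): {Age, Genotype, SleepHours, Stress}.
Backdoor paths from Cholesterol to Exercise:
  P1: Cholesterol <- Age -> SleepHours <- Genotype -> Exercise
  P2: Cholesterol <- Age -> Exercise
  P3: Cholesterol <- Age -> Diet -> BloodPressure <- SleepHours <- Genotype -> Exercise
  P4: Cholesterol <- Age -> BloodPressure <- SleepHours <- Genotype -> Exercise
  P5: Cholesterol <- Stress -> Exercise
The empty set is not sufficient: P2 (Cholesterol <- Age -> Exercise) has no collider blocking it and no conditioned non-collider, so it is open.
Try {Age, Stress}:
  P1: blocked at fork node Age ∈ conditioning set.
  P2: blocked at fork node Age ∈ conditioning set.
  P3: blocked at fork node Age ∈ conditioning set.
  P4: blocked at fork node Age ∈ conditioning set.
  P5: blocked at fork node Stress ∈ conditioning set.
{Age, Stress} contains no descendant of Cholesterol and blocks every backdoor path.
Every element of {Age, Stress} is needed (dropping Age leaves P2 open; dropping Stress leaves P5 open), so no proper subset is valid.
Among all size-2 subsets of the eligible variables, only {Age, Stress} blocks every backdoor path, so it is the unique smallest valid adjustment set.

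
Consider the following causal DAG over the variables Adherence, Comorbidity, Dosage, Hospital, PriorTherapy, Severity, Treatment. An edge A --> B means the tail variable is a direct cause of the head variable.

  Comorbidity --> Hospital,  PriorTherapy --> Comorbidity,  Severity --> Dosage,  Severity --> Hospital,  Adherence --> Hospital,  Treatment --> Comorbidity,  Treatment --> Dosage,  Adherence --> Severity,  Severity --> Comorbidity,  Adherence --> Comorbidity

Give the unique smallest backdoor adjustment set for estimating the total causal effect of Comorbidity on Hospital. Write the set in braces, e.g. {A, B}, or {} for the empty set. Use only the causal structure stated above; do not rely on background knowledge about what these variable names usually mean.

{Adherence, Severity}

Variables eligible for adjustment (non-descendants of Comorbidity, excluding Comorbidity and Hospital): {Adherence, Dosage, PriorTherapy, Severity, Treatment}.
Backdoor paths from Comorbidity to Hospital:
  P1: Comorbidity <- Adherence -> Severity -> Hospital
  P2: Comorbidity <- Adherence -> Hospital
  P3: Comorbidity <- Treatment -> Dosage <- Severity <- Adherence -> Hospital
  P4: Comorbidity <- Treatment -> Dosage <- Severity -> Hospital
  P5: Comorbidity <- Severity <- Adherence -> Hospital
  P6: Comorbidity <- Severity -> Hospital
The empty set is not sufficient: P1 (Comorbidity <- Adherence -> Severity -> Hospital) has no collider blocking it and no conditioned non-collider, so it is open.
Try {Adherence, Severity}:
  P1: blocked at fork node Adherence ∈ conditioning set.
  P2: blocked at fork node Adherence ∈ conditioning set.
  P3: blocked at collider Dosage (neither it nor any descendant is in the conditioning set).
  P4: blocked at collider Dosage (neither it nor any descendant is in the conditioning set).
  P5: blocked at chain node Severity ∈ conditioning set.
  P6: blocked at fork node Severity ∈ conditioning set.
{Adherence, Severity} contains no descendant of Comorbidity and blocks every backdoor path.
Every element of {Adherence, Severity} is needed (dropping Adherence leaves P2 open; dropping Severity leaves P6 open), so no proper subset is valid.
Among all size-2 subsets of the eligible variables, only {Adherence, Severity} blocks every backdoor path, so it is the unique smallest valid adjustment set.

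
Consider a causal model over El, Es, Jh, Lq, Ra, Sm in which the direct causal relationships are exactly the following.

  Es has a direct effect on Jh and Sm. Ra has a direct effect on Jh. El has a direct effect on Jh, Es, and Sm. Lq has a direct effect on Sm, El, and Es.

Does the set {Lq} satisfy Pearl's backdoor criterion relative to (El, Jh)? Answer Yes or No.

Yes

Backdoor paths from El to Jh (paths whose first edge points into El):
  P1: El <- Lq -> Es -> Jh
  P2: El <- Lq -> Sm <- Es -> Jh
Condition 1 (no descendant of El in the set): holds — descendants of El are {Es, Jh, Sm}; none are in {Lq}.
Condition 2 (every backdoor path blocked by {Lq}):
  P1: blocked at fork node Lq ∈ conditioning set.
  P2: blocked at fork node Lq ∈ conditioning set.
{Lq} satisfies the backdoor criterion.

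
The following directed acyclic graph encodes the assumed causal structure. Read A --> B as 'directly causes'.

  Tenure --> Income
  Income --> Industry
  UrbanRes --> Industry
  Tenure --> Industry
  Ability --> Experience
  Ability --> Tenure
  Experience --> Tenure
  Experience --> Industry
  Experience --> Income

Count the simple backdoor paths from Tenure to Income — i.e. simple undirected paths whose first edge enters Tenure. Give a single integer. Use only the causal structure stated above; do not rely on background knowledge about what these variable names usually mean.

A backdoor path from Tenure to Income is any simple undirected path whose first edge points into Tenure (i.e. leaves Tenure via a parent).
Parents of Tenure: {Ability, Experience}.
Enumerating:
  P1: Tenure <- Ability -> Experience -> Income
  P2: Tenure <- Ability -> Experience -> Industry <- Income
  P3: Tenure <- Experience -> Income
  P4: Tenure <- Experience -> Industry <- Income
That exhausts the simple backdoor paths. Count: 4.

4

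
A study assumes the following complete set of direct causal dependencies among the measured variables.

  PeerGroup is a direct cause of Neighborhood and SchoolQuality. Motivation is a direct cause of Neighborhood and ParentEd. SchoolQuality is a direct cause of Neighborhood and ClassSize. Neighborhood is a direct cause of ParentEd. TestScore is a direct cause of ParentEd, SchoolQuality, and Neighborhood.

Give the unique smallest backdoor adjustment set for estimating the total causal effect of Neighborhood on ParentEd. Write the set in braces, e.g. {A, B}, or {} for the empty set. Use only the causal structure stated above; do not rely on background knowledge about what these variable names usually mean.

Variables eligible for adjustment (non-descendants of Neighborhood, excluding Neighborhood and ParentEd): {ClassSize, Motivation, PeerGroup, SchoolQuality, TestScore}.
Backdoor paths from Neighborhood to ParentEd:
  P1: Neighborhood <- PeerGroup -> SchoolQuality <- TestScore -> ParentEd
  P2: Neighborhood <- Motivation -> ParentEd
  P3: Neighborhood <- TestScore -> ParentEd
  P4: Neighborhood <- SchoolQuality <- TestScore -> ParentEd
The empty set is not sufficient: P2 (Neighborhood <- Motivation -> ParentEd) has no collider blocking it and no conditioned non-collider, so it is open.
Try {Motivation, TestScore}:
  P1: blocked at collider SchoolQuality (neither it nor any descendant is in the conditioning set).
  P2: blocked at fork node Motivation ∈ conditioning set.
  P3: blocked at fork node TestScore ∈ conditioning set.
  P4: blocked at fork node TestScore ∈ conditioning set.
{Motivation, TestScore} contains no descendant of Neighborhood and blocks every backdoor path.
Every element of {Motivation, TestScore} is needed (dropping Motivation leaves P2 open; dropping TestScore leaves P3 open), so no proper subset is valid.
Among all size-2 subsets of the eligible variables, only {Motivation, TestScore} blocks every backdoor path, so it is the unique smallest valid adjustment set.

{Motivation, TestScore}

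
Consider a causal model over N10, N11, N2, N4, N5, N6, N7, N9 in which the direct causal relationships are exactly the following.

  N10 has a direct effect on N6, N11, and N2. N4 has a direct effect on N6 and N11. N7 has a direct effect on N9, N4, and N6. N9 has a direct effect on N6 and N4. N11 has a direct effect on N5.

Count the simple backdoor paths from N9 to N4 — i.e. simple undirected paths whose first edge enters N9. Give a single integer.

3

A backdoor path from N9 to N4 is any simple undirected path whose first edge points into N9 (i.e. leaves N9 via a parent).
Parents of N9: {N7}.
Enumerating:
  P1: N9 <- N7 -> N4
  P2: N9 <- N7 -> N6 <- N10 -> N11 <- N4
  P3: N9 <- N7 -> N6 <- N4
That exhausts the simple backdoor paths. Count: 3.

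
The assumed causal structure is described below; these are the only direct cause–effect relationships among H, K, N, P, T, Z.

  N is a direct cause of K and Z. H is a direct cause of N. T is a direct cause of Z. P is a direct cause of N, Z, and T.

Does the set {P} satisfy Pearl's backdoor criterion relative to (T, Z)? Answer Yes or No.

Yes

Backdoor paths from T to Z (paths whose first edge points into T):
  P1: T <- P -> N -> Z
  P2: T <- P -> Z
Condition 1 (no descendant of T in the set): holds — descendants of T are {Z}; none are in {P}.
Condition 2 (every backdoor path blocked by {P}):
  P1: blocked at fork node P ∈ conditioning set.
  P2: blocked at fork node P ∈ conditioning set.
{P} satisfies the backdoor criterion.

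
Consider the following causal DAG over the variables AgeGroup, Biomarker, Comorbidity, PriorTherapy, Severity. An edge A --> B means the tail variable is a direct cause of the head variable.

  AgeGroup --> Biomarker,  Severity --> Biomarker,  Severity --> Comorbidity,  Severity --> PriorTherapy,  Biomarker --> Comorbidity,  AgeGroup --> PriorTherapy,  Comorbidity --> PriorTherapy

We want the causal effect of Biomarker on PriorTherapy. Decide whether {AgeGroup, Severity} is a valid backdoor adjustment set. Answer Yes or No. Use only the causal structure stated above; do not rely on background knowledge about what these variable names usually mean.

Backdoor paths from Biomarker to PriorTherapy (paths whose first edge points into Biomarker):
  P1: Biomarker <- Severity -> Comorbidity -> PriorTherapy
  P2: Biomarker <- Severity -> PriorTherapy
  P3: Biomarker <- AgeGroup -> PriorTherapy
Condition 1 (no descendant of Biomarker in the set): holds — descendants of Biomarker are {Comorbidity, PriorTherapy}; none are in {AgeGroup, Severity}.
Condition 2 (every backdoor path blocked by {AgeGroup, Severity}):
  P1: blocked at fork node Severity ∈ conditioning set.
  P2: blocked at fork node Severity ∈ conditioning set.
  P3: blocked at fork node AgeGroup ∈ conditioning set.
{AgeGroup, Severity} satisfies the backdoor criterion.

Yes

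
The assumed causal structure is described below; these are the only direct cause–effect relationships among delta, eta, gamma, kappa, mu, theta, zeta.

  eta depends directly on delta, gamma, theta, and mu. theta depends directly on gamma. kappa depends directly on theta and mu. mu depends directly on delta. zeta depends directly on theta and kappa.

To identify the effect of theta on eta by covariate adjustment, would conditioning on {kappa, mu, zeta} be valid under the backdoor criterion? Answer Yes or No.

No

Backdoor paths from theta to eta (paths whose first edge points into theta):
  P1: theta <- gamma -> eta
Condition 1 (no descendant of theta in the set): FAILS — kappa and zeta are descendants of theta.
Condition 2 (every backdoor path blocked by {kappa, mu, zeta}):
  P1: open — no interior node is in the conditioning set.
{kappa, mu, zeta} does not satisfy the backdoor criterion.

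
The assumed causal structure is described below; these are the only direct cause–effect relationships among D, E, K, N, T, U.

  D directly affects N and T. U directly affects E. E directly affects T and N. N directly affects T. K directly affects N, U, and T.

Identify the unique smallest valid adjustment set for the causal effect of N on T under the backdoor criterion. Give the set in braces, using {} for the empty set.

Variables eligible for adjustment (non-descendants of N, excluding N and T): {D, E, K, U}.
Backdoor paths from N to T:
  P1: N <- D -> T
  P2: N <- K -> U -> E -> T
  P3: N <- K -> T
  P4: N <- E <- U <- K -> T
  P5: N <- E -> T
The empty set is not sufficient: P1 (N <- D -> T) has no collider blocking it and no conditioned non-collider, so it is open.
Try {D, E, K}:
  P1: blocked at fork node D ∈ conditioning set.
  P2: blocked at fork node K ∈ conditioning set.
  P3: blocked at fork node K ∈ conditioning set.
  P4: blocked at chain node E ∈ conditioning set.
  P5: blocked at fork node E ∈ conditioning set.
{D, E, K} contains no descendant of N and blocks every backdoor path.
Every element of {D, E, K} is needed (dropping D leaves P1 open; dropping E leaves P5 open; dropping K leaves P3 open), so no proper subset is valid.
Among all size-3 subsets of the eligible variables, only {D, E, K} blocks every backdoor path, so it is the unique smallest valid adjustment set.

{D, E, K}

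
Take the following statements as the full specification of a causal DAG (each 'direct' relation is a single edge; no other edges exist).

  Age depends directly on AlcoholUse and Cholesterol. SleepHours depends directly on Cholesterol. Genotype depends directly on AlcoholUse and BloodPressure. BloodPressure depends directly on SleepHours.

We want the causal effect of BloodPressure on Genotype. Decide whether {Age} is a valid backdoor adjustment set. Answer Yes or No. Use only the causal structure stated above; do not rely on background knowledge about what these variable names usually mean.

No

Backdoor paths from BloodPressure to Genotype (paths whose first edge points into BloodPressure):
  P1: BloodPressure <- SleepHours <- Cholesterol -> Age <- AlcoholUse -> Genotype
Condition 1 (no descendant of BloodPressure in the set): holds — descendants of BloodPressure are {Genotype}; none are in {Age}.
Condition 2 (every backdoor path blocked by {Age}):
  P1: open — collider(s) Age are conditioned on (or have a conditioned descendant) and no non-collider on the path is in the set.
{Age} does not satisfy the backdoor criterion.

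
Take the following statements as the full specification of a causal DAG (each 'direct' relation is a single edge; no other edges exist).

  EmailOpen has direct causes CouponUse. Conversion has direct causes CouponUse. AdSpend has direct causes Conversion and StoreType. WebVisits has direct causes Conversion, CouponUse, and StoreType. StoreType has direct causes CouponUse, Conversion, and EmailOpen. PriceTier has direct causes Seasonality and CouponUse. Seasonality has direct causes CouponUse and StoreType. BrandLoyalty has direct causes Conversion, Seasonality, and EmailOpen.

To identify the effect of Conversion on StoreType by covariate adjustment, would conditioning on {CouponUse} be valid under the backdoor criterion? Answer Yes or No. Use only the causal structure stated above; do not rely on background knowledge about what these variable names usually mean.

Yes

Backdoor paths from Conversion to StoreType (paths whose first edge points into Conversion):
  P1: Conversion <- CouponUse -> EmailOpen -> StoreType
  P2: Conversion <- CouponUse -> EmailOpen -> BrandLoyalty <- Seasonality <- StoreType
  P3: Conversion <- CouponUse -> StoreType
  P4: Conversion <- CouponUse -> Seasonality <- StoreType
  P5: Conversion <- CouponUse -> Seasonality -> BrandLoyalty <- EmailOpen -> StoreType
  P6: Conversion <- CouponUse -> PriceTier <- Seasonality <- StoreType
  P7: Conversion <- CouponUse -> PriceTier <- Seasonality -> BrandLoyalty <- EmailOpen -> StoreType
  P8: Conversion <- CouponUse -> WebVisits <- StoreType
Condition 1 (no descendant of Conversion in the set): holds — descendants of Conversion are {AdSpend, BrandLoyalty, PriceTier, Seasonality, StoreType, WebVisits}; none are in {CouponUse}.
Condition 2 (every backdoor path blocked by {CouponUse}):
  P1: blocked at fork node CouponUse ∈ conditioning set.
  P2: blocked at fork node CouponUse ∈ conditioning set.
  P3: blocked at fork node CouponUse ∈ conditioning set.
  P4: blocked at fork node CouponUse ∈ conditioning set.
  P5: blocked at fork node CouponUse ∈ conditioning set.
  P6: blocked at fork node CouponUse ∈ conditioning set.
  P7: blocked at fork node CouponUse ∈ conditioning set.
  P8: blocked at fork node CouponUse ∈ conditioning set.
{CouponUse} satisfies the backdoor criterion.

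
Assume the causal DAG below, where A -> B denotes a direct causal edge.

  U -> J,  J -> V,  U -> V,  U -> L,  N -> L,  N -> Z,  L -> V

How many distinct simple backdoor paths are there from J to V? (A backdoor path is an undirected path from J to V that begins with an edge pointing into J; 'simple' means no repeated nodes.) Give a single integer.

A backdoor path from J to V is any simple undirected path whose first edge points into J (i.e. leaves J via a parent).
Parents of J: {U}.
Enumerating:
  P1: J <- U -> L -> V
  P2: J <- U -> V
That exhausts the simple backdoor paths. Count: 2.

2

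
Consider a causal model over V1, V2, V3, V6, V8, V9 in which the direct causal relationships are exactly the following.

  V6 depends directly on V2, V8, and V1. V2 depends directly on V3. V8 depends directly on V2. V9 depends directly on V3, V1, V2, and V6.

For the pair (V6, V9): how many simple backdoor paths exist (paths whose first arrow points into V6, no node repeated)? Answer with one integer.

A backdoor path from V6 to V9 is any simple undirected path whose first edge points into V6 (i.e. leaves V6 via a parent).
Parents of V6: {V1, V2, V8}.
Enumerating:
  P1: V6 <- V2 <- V3 -> V9
  P2: V6 <- V2 -> V9
  P3: V6 <- V1 -> V9
  P4: V6 <- V8 <- V2 <- V3 -> V9
  P5: V6 <- V8 <- V2 -> V9
That exhausts the simple backdoor paths. Count: 5.

5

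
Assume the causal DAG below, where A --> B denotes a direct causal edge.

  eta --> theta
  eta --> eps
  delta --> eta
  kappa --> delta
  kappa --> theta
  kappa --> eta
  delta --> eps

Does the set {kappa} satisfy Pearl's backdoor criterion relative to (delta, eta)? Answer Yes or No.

Backdoor paths from delta to eta (paths whose first edge points into delta):
  P1: delta <- kappa -> eta
  P2: delta <- kappa -> theta <- eta
Condition 1 (no descendant of delta in the set): holds — descendants of delta are {eps, eta, theta}; none are in {kappa}.
Condition 2 (every backdoor path blocked by {kappa}):
  P1: blocked at fork node kappa ∈ conditioning set.
  P2: blocked at fork node kappa ∈ conditioning set.
{kappa} satisfies the backdoor criterion.

Yes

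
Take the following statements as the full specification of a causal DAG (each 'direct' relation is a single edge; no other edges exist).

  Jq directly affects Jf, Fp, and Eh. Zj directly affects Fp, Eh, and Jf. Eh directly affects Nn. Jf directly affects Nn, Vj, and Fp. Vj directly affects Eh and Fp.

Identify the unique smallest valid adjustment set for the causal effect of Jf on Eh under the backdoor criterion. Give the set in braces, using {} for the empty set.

{Jq, Zj}

Variables eligible for adjustment (non-descendants of Jf, excluding Jf and Eh): {Jq, Zj}.
Backdoor paths from Jf to Eh:
  P1: Jf <- Jq -> Fp <- Zj -> Eh
  P2: Jf <- Jq -> Fp <- Vj -> Eh
  P3: Jf <- Jq -> Eh
  P4: Jf <- Zj -> Fp <- Jq -> Eh
  P5: Jf <- Zj -> Fp <- Vj -> Eh
  P6: Jf <- Zj -> Eh
The empty set is not sufficient: P3 (Jf <- Jq -> Eh) has no collider blocking it and no conditioned non-collider, so it is open.
Try {Jq, Zj}:
  P1: blocked at fork node Jq ∈ conditioning set.
  P2: blocked at fork node Jq ∈ conditioning set.
  P3: blocked at fork node Jq ∈ conditioning set.
  P4: blocked at fork node Zj ∈ conditioning set.
  P5: blocked at fork node Zj ∈ conditioning set.
  P6: blocked at fork node Zj ∈ conditioning set.
{Jq, Zj} contains no descendant of Jf and blocks every backdoor path.
Every element of {Jq, Zj} is needed (dropping Jq leaves P3 open; dropping Zj leaves P6 open), so no proper subset is valid.
Among all size-2 subsets of the eligible variables, only {Jq, Zj} blocks every backdoor path, so it is the unique smallest valid adjustment set.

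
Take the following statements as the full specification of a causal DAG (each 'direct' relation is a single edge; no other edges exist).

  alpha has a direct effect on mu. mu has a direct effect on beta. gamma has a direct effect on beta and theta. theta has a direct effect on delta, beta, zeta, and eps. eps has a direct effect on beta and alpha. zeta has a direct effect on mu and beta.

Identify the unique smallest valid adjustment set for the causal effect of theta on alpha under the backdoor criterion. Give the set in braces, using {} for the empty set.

{}

Variables eligible for adjustment (non-descendants of theta, excluding theta and alpha): {gamma}.
Backdoor paths from theta to alpha:
  P1: theta <- gamma -> beta <- eps -> alpha
  P2: theta <- gamma -> beta <- zeta -> mu <- alpha
  P3: theta <- gamma -> beta <- mu <- alpha
Each backdoor path contains an unconditioned collider, so every path is already blocked with the empty conditioning set:
  P1: blocked at collider beta (neither it nor any descendant is in the conditioning set).
  P2: blocked at collider beta (neither it nor any descendant is in the conditioning set).
  P3: blocked at collider beta (neither it nor any descendant is in the conditioning set).
The empty set is therefore the unique smallest valid set.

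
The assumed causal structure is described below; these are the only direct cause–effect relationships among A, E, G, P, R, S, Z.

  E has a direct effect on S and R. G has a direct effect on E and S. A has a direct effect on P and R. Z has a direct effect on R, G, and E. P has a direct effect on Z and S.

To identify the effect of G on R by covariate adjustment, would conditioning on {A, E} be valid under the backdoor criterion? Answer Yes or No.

No

Backdoor paths from G to R (paths whose first edge points into G):
  P1: G <- Z <- P <- A -> R
  P2: G <- Z <- P -> S <- E -> R
  P3: G <- Z -> E -> R
  P4: G <- Z -> E -> S <- P <- A -> R
  P5: G <- Z -> R
Condition 1 (no descendant of G in the set): FAILS — E is a descendant of G.
Condition 2 (every backdoor path blocked by {A, E}):
  P1: blocked at fork node A ∈ conditioning set.
  P2: blocked at collider S (neither it nor any descendant is in the conditioning set).
  P3: blocked at chain node E ∈ conditioning set.
  P4: blocked at chain node E ∈ conditioning set.
  P5: open — no interior node is in the conditioning set.
{A, E} does not satisfy the backdoor criterion.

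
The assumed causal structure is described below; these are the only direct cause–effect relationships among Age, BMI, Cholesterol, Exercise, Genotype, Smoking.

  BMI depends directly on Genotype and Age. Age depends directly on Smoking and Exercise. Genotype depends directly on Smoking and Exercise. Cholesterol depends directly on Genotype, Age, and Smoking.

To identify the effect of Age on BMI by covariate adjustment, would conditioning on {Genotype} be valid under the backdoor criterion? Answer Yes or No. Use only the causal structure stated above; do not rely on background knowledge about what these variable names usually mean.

Backdoor paths from Age to BMI (paths whose first edge points into Age):
  P1: Age <- Smoking -> Genotype -> BMI
  P2: Age <- Smoking -> Cholesterol <- Genotype -> BMI
  P3: Age <- Exercise -> Genotype -> BMI
Condition 1 (no descendant of Age in the set): holds — descendants of Age are {BMI, Cholesterol}; none are in {Genotype}.
Condition 2 (every backdoor path blocked by {Genotype}):
  P1: blocked at chain node Genotype ∈ conditioning set.
  P2: blocked at collider Cholesterol (neither it nor any descendant is in the conditioning set).
  P3: blocked at chain node Genotype ∈ conditioning set.
{Genotype} satisfies the backdoor criterion.

Yes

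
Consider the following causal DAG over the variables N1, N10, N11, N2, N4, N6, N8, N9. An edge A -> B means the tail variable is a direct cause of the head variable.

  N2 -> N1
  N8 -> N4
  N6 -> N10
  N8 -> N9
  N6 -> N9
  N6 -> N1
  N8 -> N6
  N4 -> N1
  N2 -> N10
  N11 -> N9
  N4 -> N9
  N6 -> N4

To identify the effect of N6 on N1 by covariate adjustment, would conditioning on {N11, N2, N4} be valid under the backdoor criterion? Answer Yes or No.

No

Backdoor paths from N6 to N1 (paths whose first edge points into N6):
  P1: N6 <- N8 -> N4 -> N1
  P2: N6 <- N8 -> N9 <- N4 -> N1
Condition 1 (no descendant of N6 in the set): FAILS — N4 is a descendant of N6.
Condition 2 (every backdoor path blocked by {N11, N2, N4}):
  P1: blocked at chain node N4 ∈ conditioning set.
  P2: blocked at collider N9 (neither it nor any descendant is in the conditioning set).
{N11, N2, N4} does not satisfy the backdoor criterion.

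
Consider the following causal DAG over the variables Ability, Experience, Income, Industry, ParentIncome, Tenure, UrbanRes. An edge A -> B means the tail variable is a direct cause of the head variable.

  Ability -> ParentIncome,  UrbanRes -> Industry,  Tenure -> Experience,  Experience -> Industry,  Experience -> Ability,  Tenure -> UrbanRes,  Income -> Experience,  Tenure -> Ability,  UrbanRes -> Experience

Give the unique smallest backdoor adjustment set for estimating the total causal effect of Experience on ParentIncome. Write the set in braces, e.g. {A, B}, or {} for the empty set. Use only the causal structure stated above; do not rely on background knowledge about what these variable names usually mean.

{Tenure}

Variables eligible for adjustment (non-descendants of Experience, excluding Experience and ParentIncome): {Income, Tenure, UrbanRes}.
Backdoor paths from Experience to ParentIncome:
  P1: Experience <- Tenure -> Ability -> ParentIncome
  P2: Experience <- UrbanRes <- Tenure -> Ability -> ParentIncome
The empty set is not sufficient: P1 (Experience <- Tenure -> Ability -> ParentIncome) has no collider blocking it and no conditioned non-collider, so it is open.
Try {Tenure}:
  P1: blocked at fork node Tenure ∈ conditioning set.
  P2: blocked at fork node Tenure ∈ conditioning set.
{Tenure} contains no descendant of Experience and blocks every backdoor path.
No other singleton works — e.g. {UrbanRes} leaves P1 open — so {Tenure} is the unique smallest valid adjustment set.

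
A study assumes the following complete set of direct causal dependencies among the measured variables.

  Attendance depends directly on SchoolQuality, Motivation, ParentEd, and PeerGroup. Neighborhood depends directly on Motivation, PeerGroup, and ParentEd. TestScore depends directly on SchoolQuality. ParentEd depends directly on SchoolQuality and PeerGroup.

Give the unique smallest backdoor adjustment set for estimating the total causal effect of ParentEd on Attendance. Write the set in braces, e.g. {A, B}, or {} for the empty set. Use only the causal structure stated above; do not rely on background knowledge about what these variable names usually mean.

{PeerGroup, SchoolQuality}

Variables eligible for adjustment (non-descendants of ParentEd, excluding ParentEd and Attendance): {Motivation, PeerGroup, SchoolQuality, TestScore}.
Backdoor paths from ParentEd to Attendance:
  P1: ParentEd <- SchoolQuality -> Attendance
  P2: ParentEd <- PeerGroup -> Attendance
  P3: ParentEd <- PeerGroup -> Neighborhood <- Motivation -> Attendance
The empty set is not sufficient: P1 (ParentEd <- SchoolQuality -> Attendance) has no collider blocking it and no conditioned non-collider, so it is open.
Try {PeerGroup, SchoolQuality}:
  P1: blocked at fork node SchoolQuality ∈ conditioning set.
  P2: blocked at fork node PeerGroup ∈ conditioning set.
  P3: blocked at fork node PeerGroup ∈ conditioning set.
{PeerGroup, SchoolQuality} contains no descendant of ParentEd and blocks every backdoor path.
Every element of {PeerGroup, SchoolQuality} is needed (dropping PeerGroup leaves P2 open; dropping SchoolQuality leaves P1 open), so no proper subset is valid.
Among all size-2 subsets of the eligible variables, only {PeerGroup, SchoolQuality} blocks every backdoor path, so it is the unique smallest valid adjustment set.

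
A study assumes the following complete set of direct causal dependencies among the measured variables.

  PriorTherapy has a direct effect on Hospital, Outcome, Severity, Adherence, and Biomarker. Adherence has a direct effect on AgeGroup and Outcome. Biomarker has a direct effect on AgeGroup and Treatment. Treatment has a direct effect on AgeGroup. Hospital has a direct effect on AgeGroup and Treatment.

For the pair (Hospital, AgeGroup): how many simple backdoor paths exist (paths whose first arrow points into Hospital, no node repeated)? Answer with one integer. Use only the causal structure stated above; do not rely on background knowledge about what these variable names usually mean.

4

A backdoor path from Hospital to AgeGroup is any simple undirected path whose first edge points into Hospital (i.e. leaves Hospital via a parent).
Parents of Hospital: {PriorTherapy}.
Enumerating:
  P1: Hospital <- PriorTherapy -> Adherence -> AgeGroup
  P2: Hospital <- PriorTherapy -> Biomarker -> Treatment -> AgeGroup
  P3: Hospital <- PriorTherapy -> Biomarker -> AgeGroup
  P4: Hospital <- PriorTherapy -> Outcome <- Adherence -> AgeGroup
That exhausts the simple backdoor paths. Count: 4.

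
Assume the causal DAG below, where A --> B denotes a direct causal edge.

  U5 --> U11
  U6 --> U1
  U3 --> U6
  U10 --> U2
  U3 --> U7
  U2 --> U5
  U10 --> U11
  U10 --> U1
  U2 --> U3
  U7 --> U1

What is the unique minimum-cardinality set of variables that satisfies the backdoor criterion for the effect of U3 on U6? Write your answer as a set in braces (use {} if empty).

Variables eligible for adjustment (non-descendants of U3, excluding U3 and U6): {U10, U11, U2, U5}.
Backdoor paths from U3 to U6:
  P1: U3 <- U2 <- U10 -> U1 <- U6
  P2: U3 <- U2 -> U5 -> U11 <- U10 -> U1 <- U6
Each backdoor path contains an unconditioned collider, so every path is already blocked with the empty conditioning set:
  P1: blocked at collider U1 (neither it nor any descendant is in the conditioning set).
  P2: blocked at collider U11 (neither it nor any descendant is in the conditioning set).
The empty set is therefore the unique smallest valid set.

{}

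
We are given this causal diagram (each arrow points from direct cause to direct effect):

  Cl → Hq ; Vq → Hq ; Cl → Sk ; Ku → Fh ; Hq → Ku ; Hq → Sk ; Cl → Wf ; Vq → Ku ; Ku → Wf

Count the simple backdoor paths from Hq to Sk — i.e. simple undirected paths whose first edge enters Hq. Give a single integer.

A backdoor path from Hq to Sk is any simple undirected path whose first edge points into Hq (i.e. leaves Hq via a parent).
Parents of Hq: {Cl, Vq}.
Enumerating:
  P1: Hq <- Vq -> Ku -> Wf <- Cl -> Sk
  P2: Hq <- Cl -> Sk
That exhausts the simple backdoor paths. Count: 2.

2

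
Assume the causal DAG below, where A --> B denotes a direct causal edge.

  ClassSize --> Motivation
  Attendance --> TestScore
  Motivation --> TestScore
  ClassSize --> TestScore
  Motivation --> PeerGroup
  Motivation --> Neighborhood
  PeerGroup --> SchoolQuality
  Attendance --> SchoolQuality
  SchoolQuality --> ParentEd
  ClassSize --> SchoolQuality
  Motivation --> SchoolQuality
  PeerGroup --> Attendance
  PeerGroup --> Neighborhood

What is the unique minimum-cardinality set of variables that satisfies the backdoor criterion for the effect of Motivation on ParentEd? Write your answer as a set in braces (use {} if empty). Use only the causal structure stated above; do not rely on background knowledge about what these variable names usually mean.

Variables eligible for adjustment (non-descendants of Motivation, excluding Motivation and ParentEd): {ClassSize}.
Backdoor paths from Motivation to ParentEd:
  P1: Motivation <- ClassSize -> SchoolQuality -> ParentEd
  P2: Motivation <- ClassSize -> TestScore <- Attendance <- PeerGroup -> SchoolQuality -> ParentEd
  P3: Motivation <- ClassSize -> TestScore <- Attendance -> SchoolQuality -> ParentEd
The empty set is not sufficient: P1 (Motivation <- ClassSize -> SchoolQuality -> ParentEd) has no collider blocking it and no conditioned non-collider, so it is open.
Try {ClassSize}:
  P1: blocked at fork node ClassSize ∈ conditioning set.
  P2: blocked at fork node ClassSize ∈ conditioning set.
  P3: blocked at fork node ClassSize ∈ conditioning set.
{ClassSize} contains no descendant of Motivation and blocks every backdoor path.
{ClassSize} is the unique smallest valid adjustment set.

{ClassSize}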